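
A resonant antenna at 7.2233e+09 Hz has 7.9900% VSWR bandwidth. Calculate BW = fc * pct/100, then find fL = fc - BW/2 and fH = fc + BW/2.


BW = 7.2233e+09 * 7.9900/100 = 5.771417e+08 Hz
fL = 7.2233e+09 - 5.771417e+08/2 = 6.935e+09 Hz
fH = 7.2233e+09 + 5.771417e+08/2 = 7.512e+09 Hz

BW=5.771e+08 Hz, fL=6.935e+09 Hz, fH=7.512e+09 Hz


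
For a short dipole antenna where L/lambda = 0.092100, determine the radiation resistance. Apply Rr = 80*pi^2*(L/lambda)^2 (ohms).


Rr = 80 * pi^2 * (0.092100)^2 = 80 * 9.869604 * 8.482410e-03 = 6.697 ohm

6.697 ohm


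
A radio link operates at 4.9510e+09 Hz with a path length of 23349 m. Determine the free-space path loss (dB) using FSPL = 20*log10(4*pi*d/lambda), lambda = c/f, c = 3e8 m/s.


lambda = c / f = 3.0000e+08 / 4.9510e+09 = 0.06059382 m
FSPL = 20 * log10(4*pi*23349/0.06059382) = 133.7 dB

133.7 dB


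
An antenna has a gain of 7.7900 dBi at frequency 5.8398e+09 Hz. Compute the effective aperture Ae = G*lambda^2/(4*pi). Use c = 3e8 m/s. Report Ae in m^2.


lambda = c / f = 3.0000e+08 / 5.8398e+09 = 0.05137162 m
G_linear = 10^(7.7900/10) = 6.011737
Ae = G_linear * lambda^2 / (4*pi) = 6.011737 * 0.05137162^2 / (4*pi) = 1.263e-03 m^2

1.263e-03 m^2


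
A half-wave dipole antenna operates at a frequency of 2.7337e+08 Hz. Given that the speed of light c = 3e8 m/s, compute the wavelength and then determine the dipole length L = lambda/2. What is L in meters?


lambda = c / f = 3.0000e+08 / 2.7337e+08 = 1.097414 m
L = lambda / 2 = 1.097414 / 2 = 0.5487 m

0.5487 m


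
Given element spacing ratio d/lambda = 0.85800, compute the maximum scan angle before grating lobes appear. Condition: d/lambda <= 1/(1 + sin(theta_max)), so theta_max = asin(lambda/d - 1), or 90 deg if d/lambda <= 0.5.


lambda/d - 1 = 1/0.85800 - 1 = 0.1655012
theta_max = asin(0.1655012) = 9.526 deg

9.526 deg


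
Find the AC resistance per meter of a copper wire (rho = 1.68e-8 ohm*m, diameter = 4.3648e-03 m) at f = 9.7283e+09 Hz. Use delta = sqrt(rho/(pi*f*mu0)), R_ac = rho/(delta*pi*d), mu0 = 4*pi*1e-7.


delta = sqrt(1.68e-8 / (pi * 9.7283e+09 * 4*pi*1e-7)) = 6.613880e-07 m
R_ac = 1.68e-8 / (6.613880e-07 * pi * 4.3648e-03) = 1.852 ohm/m

1.852 ohm/m


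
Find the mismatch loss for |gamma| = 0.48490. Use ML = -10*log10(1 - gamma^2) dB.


ML = -10 * log10(1 - 0.48490^2) = -10 * log10(0.76487199) = 1.164 dB

1.164 dB


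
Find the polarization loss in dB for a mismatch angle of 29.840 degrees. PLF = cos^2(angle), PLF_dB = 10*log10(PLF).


PLF_linear = cos^2(29.840 deg) = 0.7524145
PLF_dB = 10 * log10(0.7524145) = -1.235 dB

-1.235 dB


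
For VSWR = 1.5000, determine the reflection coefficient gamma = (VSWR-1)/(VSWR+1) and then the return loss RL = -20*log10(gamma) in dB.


gamma = (1.5000 - 1) / (1.5000 + 1) = 0.2000000
RL = -20 * log10(0.2000000) = 13.98 dB

13.98 dB


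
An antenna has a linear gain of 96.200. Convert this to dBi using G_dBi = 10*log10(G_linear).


G_dBi = 10 * log10(96.200) = 19.83 dBi

19.83 dBi


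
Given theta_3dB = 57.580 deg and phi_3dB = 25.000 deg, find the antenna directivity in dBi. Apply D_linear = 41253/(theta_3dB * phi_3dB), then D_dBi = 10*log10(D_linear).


D_linear = 41253 / (57.580 * 25.000) = 28.65787
D_dBi = 10 * log10(28.65787) = 14.57 dBi

14.57 dBi


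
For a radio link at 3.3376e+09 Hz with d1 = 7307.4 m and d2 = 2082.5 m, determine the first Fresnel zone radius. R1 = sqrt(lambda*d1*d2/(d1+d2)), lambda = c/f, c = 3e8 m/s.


lambda = c / f = 3.0000e+08 / 3.3376e+09 = 0.08988495 m
R1 = sqrt(0.08988495 * 7307.4 * 2082.5 / (7307.4 + 2082.5)) = 12.07 m

12.07 m


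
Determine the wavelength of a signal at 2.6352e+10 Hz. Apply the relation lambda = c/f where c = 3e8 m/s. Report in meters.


lambda = c / f = 3.0000e+08 / 2.6352e+10 = 0.01138 m

0.01138 m


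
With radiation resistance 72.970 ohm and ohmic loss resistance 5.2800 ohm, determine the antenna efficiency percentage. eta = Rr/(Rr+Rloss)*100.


eta = 72.970 / (72.970 + 5.2800) * 100 = 93.25%

93.25%


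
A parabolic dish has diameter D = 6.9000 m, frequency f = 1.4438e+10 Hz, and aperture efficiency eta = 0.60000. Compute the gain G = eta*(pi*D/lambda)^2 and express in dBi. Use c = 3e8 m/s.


lambda = c / f = 3.0000e+08 / 1.4438e+10 = 0.02077850 m
G_linear = 0.60000 * (pi * 6.9000 / 0.02077850)^2 = 653011.4
G_dBi = 10 * log10(653011.4) = 58.15 dBi

58.15 dBi


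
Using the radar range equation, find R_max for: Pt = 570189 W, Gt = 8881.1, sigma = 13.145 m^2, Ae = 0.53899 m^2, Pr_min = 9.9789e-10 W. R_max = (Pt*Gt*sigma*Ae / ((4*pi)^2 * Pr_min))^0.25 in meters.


R^4 = 570189*8881.1*13.145*0.53899 / ((4*pi)^2 * 9.9789e-10) = 2.276798e+17
R_max = 2.276798e+17^0.25 = 21844 m

21844 m


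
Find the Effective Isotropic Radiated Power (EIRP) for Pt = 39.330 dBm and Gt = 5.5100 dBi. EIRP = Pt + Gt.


EIRP = Pt + Gt = 39.330 + 5.5100 = 44.84 dBm

44.84 dBm


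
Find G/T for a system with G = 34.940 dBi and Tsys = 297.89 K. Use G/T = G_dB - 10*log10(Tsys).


G/T = 34.940 - 10*log10(297.89) = 34.940 - 24.74056 = 10.20 dB/K

10.20 dB/K


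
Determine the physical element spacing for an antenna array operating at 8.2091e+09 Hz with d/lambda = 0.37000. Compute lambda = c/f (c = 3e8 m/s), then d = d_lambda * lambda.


lambda = c / f = 3.0000e+08 / 8.2091e+09 = 0.03654481 m
d = 0.37000 * 0.03654481 = 0.01352 m

0.01352 m


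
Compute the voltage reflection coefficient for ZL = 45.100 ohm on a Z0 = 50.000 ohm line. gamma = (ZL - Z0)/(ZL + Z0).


gamma = (45.100 - 50.000) / (45.100 + 50.000) = -0.05152

-0.05152


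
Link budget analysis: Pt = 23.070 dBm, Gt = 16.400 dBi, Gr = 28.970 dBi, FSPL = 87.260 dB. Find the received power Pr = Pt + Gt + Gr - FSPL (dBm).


Pr = 23.070 + 16.400 + 28.970 - 87.260 = -18.82 dBm

-18.82 dBm


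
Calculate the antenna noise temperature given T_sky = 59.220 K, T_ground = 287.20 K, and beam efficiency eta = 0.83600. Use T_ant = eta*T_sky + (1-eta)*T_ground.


T_ant = 0.83600 * 59.220 + (1 - 0.83600) * 287.20 = 96.61 K

96.61 K


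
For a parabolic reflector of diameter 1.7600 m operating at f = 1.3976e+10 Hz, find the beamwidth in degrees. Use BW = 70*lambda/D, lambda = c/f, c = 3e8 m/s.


lambda = c / f = 3.0000e+08 / 1.3976e+10 = 0.02146537 m
BW = 70 * 0.02146537 / 1.7600 = 0.8537 deg

0.8537 deg


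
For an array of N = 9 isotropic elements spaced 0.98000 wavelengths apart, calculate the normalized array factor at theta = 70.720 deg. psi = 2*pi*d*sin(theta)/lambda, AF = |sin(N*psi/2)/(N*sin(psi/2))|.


psi = 2*pi*0.98000*sin(70.720 deg) = 5.812185 rad
AF = |sin(9*5.812185/2) / (9*sin(5.812185/2))| = 0.4063

0.4063


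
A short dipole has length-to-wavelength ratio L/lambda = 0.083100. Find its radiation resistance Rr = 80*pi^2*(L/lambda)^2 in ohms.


Rr = 80 * pi^2 * (0.083100)^2 = 80 * 9.869604 * 6.905610e-03 = 5.452 ohm

5.452 ohm


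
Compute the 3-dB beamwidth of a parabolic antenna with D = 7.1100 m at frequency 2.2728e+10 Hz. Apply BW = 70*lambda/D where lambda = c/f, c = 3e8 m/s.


lambda = c / f = 3.0000e+08 / 2.2728e+10 = 0.01319958 m
BW = 70 * 0.01319958 / 7.1100 = 0.1300 deg

0.1300 deg


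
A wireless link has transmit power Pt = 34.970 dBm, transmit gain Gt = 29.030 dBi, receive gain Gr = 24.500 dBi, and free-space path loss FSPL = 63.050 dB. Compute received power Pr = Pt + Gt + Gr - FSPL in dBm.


Pr = 34.970 + 29.030 + 24.500 - 63.050 = 25.45 dBm

25.45 dBm


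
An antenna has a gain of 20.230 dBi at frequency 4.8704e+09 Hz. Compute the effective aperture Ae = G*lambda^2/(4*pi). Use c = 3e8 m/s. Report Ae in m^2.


lambda = c / f = 3.0000e+08 / 4.8704e+09 = 0.06159658 m
G_linear = 10^(20.230/10) = 105.4387
Ae = G_linear * lambda^2 / (4*pi) = 105.4387 * 0.06159658^2 / (4*pi) = 0.03183 m^2

0.03183 m^2


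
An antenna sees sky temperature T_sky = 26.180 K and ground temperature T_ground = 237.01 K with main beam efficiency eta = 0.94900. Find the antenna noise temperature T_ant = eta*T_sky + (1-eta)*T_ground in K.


T_ant = 0.94900 * 26.180 + (1 - 0.94900) * 237.01 = 36.93 K

36.93 K


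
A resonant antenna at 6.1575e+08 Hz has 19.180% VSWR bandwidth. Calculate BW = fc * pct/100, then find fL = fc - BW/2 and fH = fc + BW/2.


BW = 6.1575e+08 * 19.180/100 = 1.181008e+08 Hz
fL = 6.1575e+08 - 1.181008e+08/2 = 5.567e+08 Hz
fH = 6.1575e+08 + 1.181008e+08/2 = 6.748e+08 Hz

BW=1.181e+08 Hz, fL=5.567e+08 Hz, fH=6.748e+08 Hz


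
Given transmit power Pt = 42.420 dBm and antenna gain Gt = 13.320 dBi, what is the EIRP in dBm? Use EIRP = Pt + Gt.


EIRP = Pt + Gt = 42.420 + 13.320 = 55.74 dBm

55.74 dBm


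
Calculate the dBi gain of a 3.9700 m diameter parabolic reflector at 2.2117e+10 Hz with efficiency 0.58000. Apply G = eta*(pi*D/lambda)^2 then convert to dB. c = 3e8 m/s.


lambda = c / f = 3.0000e+08 / 2.2117e+10 = 0.01356423 m
G_linear = 0.58000 * (pi * 3.9700 / 0.01356423)^2 = 490363.9
G_dBi = 10 * log10(490363.9) = 56.91 dBi

56.91 dBi


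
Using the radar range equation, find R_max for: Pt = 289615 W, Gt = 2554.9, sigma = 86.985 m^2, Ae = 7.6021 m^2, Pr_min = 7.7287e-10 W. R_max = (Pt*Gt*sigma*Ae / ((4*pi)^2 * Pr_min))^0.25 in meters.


R^4 = 289615*2554.9*86.985*7.6021 / ((4*pi)^2 * 7.7287e-10) = 4.009098e+18
R_max = 4.009098e+18^0.25 = 44747 m

44747 m


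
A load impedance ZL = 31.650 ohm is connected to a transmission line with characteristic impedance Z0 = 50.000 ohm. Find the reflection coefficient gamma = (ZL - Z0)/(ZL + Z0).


gamma = (31.650 - 50.000) / (31.650 + 50.000) = -0.2247

-0.2247


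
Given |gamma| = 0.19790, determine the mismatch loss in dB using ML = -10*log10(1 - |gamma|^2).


ML = -10 * log10(1 - 0.19790^2) = -10 * log10(0.96083559) = 0.1735 dB

0.1735 dB


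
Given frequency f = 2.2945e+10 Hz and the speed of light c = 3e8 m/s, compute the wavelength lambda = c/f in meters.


lambda = c / f = 3.0000e+08 / 2.2945e+10 = 0.01307 m

0.01307 m


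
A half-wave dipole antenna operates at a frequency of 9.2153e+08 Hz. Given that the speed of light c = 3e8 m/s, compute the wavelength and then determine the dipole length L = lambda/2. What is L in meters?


lambda = c / f = 3.0000e+08 / 9.2153e+08 = 0.3255456 m
L = lambda / 2 = 0.3255456 / 2 = 0.1628 m

0.1628 m


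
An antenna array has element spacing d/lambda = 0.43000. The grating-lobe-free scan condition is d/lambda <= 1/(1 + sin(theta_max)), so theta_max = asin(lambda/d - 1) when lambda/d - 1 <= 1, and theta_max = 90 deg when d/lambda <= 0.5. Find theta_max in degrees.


lambda/d - 1 = 1/0.43000 - 1 = 1.325581 >= 1
d/lambda <= 0.5, so the array can scan to endfire without grating lobes: theta_max = 90 deg

90 deg


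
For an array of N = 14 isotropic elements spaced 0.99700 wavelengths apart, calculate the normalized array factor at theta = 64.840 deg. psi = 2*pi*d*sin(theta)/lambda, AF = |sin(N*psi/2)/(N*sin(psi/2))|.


psi = 2*pi*0.99700*sin(64.840 deg) = 5.670001 rad
AF = |sin(14*5.670001/2) / (14*sin(5.670001/2))| = 0.2161

0.2161


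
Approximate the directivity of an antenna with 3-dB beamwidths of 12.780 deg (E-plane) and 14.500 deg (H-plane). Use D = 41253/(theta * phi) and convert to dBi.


D_linear = 41253 / (12.780 * 14.500) = 222.6162
D_dBi = 10 * log10(222.6162) = 23.48 dBi

23.48 dBi


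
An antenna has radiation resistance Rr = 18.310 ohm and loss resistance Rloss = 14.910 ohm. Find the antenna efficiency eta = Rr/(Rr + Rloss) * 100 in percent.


eta = 18.310 / (18.310 + 14.910) * 100 = 55.12%

55.12%


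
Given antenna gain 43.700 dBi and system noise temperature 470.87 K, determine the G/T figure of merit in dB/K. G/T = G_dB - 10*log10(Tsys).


G/T = 43.700 - 10*log10(470.87) = 43.700 - 26.72901 = 16.97 dB/K

16.97 dB/K


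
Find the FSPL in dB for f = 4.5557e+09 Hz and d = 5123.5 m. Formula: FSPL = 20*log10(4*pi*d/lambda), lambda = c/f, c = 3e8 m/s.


lambda = c / f = 3.0000e+08 / 4.5557e+09 = 0.06585157 m
FSPL = 20 * log10(4*pi*5123.5/0.06585157) = 119.8 dB

119.8 dB


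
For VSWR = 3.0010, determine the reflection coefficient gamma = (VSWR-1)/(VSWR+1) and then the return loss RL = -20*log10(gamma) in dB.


gamma = (3.0010 - 1) / (3.0010 + 1) = 0.5001250
RL = -20 * log10(0.5001250) = 6.018 dB

6.018 dB


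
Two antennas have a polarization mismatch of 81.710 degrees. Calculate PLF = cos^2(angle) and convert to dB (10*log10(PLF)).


PLF_linear = cos^2(81.710 deg) = 0.02078888
PLF_dB = 10 * log10(0.02078888) = -16.82 dB

-16.82 dB


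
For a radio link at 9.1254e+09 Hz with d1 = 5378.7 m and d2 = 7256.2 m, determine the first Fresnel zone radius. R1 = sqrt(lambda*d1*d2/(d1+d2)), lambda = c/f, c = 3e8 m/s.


lambda = c / f = 3.0000e+08 / 9.1254e+09 = 0.03287527 m
R1 = sqrt(0.03287527 * 5378.7 * 7256.2 / (5378.7 + 7256.2)) = 10.08 m

10.08 m


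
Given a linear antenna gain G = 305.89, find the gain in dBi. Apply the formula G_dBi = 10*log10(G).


G_dBi = 10 * log10(305.89) = 24.86 dBi

24.86 dBi


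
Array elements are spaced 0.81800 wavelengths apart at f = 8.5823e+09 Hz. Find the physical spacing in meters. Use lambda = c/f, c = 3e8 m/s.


lambda = c / f = 3.0000e+08 / 8.5823e+09 = 0.03495566 m
d = 0.81800 * 0.03495566 = 0.02859 m

0.02859 m


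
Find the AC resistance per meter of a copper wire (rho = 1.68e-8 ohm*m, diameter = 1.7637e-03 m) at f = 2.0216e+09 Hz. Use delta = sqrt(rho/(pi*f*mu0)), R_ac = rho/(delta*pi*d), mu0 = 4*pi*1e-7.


delta = sqrt(1.68e-8 / (pi * 2.0216e+09 * 4*pi*1e-7)) = 1.450866e-06 m
R_ac = 1.68e-8 / (1.450866e-06 * pi * 1.7637e-03) = 2.090 ohm/m

2.090 ohm/m


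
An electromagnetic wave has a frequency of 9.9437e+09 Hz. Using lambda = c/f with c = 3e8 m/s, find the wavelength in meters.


lambda = c / f = 3.0000e+08 / 9.9437e+09 = 0.03017 m

0.03017 m


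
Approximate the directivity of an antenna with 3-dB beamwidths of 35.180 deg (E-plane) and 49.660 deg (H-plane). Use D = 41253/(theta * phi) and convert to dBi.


D_linear = 41253 / (35.180 * 49.660) = 23.61310
D_dBi = 10 * log10(23.61310) = 13.73 dBi

13.73 dBi


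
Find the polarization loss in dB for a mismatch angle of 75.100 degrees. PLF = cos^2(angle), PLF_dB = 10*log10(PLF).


PLF_linear = cos^2(75.100 deg) = 0.06611727
PLF_dB = 10 * log10(0.06611727) = -11.80 dB

-11.80 dB


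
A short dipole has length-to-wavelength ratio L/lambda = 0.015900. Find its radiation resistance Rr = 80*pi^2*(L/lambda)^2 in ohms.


Rr = 80 * pi^2 * (0.015900)^2 = 80 * 9.869604 * 2.528100e-04 = 0.1996 ohm

0.1996 ohm


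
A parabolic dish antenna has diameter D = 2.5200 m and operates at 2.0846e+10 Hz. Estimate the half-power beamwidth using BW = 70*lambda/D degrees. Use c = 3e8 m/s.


lambda = c / f = 3.0000e+08 / 2.0846e+10 = 0.01439125 m
BW = 70 * 0.01439125 / 2.5200 = 0.3998 deg

0.3998 deg


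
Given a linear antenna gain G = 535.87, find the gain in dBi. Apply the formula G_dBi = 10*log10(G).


G_dBi = 10 * log10(535.87) = 27.29 dBi

27.29 dBi


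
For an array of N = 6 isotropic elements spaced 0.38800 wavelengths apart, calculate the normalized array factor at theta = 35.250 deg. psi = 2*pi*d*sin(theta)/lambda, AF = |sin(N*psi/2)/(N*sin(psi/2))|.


psi = 2*pi*0.38800*sin(35.250 deg) = 1.407008 rad
AF = |sin(6*1.407008/2) / (6*sin(1.407008/2))| = 0.2272

0.2272


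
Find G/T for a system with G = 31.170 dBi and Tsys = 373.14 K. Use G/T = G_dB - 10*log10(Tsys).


G/T = 31.170 - 10*log10(373.14) = 31.170 - 25.71872 = 5.451 dB/K

5.451 dB/K


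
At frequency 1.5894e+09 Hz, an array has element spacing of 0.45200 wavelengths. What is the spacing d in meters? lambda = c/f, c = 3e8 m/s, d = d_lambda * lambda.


lambda = c / f = 3.0000e+08 / 1.5894e+09 = 0.1887505 m
d = 0.45200 * 0.1887505 = 0.08532 m

0.08532 m


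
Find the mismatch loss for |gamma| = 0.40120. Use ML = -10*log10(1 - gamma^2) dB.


ML = -10 * log10(1 - 0.40120^2) = -10 * log10(0.83903856) = 0.7622 dB

0.7622 dB


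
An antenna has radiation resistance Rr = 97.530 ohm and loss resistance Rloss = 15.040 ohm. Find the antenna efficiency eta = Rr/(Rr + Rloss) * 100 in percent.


eta = 97.530 / (97.530 + 15.040) * 100 = 86.64%

86.64%


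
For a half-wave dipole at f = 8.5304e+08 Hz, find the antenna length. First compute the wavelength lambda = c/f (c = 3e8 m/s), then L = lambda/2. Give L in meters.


lambda = c / f = 3.0000e+08 / 8.5304e+08 = 0.3516834 m
L = lambda / 2 = 0.3516834 / 2 = 0.1758 m

0.1758 m


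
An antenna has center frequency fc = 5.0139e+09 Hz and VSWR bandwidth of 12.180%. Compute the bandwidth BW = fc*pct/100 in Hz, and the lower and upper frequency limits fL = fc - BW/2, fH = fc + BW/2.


BW = 5.0139e+09 * 12.180/100 = 6.106930e+08 Hz
fL = 5.0139e+09 - 6.106930e+08/2 = 4.709e+09 Hz
fH = 5.0139e+09 + 6.106930e+08/2 = 5.319e+09 Hz

BW=6.107e+08 Hz, fL=4.709e+09 Hz, fH=5.319e+09 Hz


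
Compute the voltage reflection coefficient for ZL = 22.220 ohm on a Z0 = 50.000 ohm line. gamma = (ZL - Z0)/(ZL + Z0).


gamma = (22.220 - 50.000) / (22.220 + 50.000) = -0.3847

-0.3847


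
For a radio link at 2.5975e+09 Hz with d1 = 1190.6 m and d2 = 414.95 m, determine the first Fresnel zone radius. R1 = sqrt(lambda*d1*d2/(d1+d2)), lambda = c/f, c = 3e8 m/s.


lambda = c / f = 3.0000e+08 / 2.5975e+09 = 0.1154957 m
R1 = sqrt(0.1154957 * 1190.6 * 414.95 / (1190.6 + 414.95)) = 5.961 m

5.961 m


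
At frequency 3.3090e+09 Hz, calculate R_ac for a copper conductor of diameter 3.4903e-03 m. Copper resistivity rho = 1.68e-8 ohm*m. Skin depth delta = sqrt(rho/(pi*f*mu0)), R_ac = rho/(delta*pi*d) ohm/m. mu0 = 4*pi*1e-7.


delta = sqrt(1.68e-8 / (pi * 3.3090e+09 * 4*pi*1e-7)) = 1.134035e-06 m
R_ac = 1.68e-8 / (1.134035e-06 * pi * 3.4903e-03) = 1.351 ohm/m

1.351 ohm/m


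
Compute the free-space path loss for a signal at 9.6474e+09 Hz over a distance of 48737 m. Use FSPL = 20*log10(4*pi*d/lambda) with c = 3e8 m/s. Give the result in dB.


lambda = c / f = 3.0000e+08 / 9.6474e+09 = 0.03109646 m
FSPL = 20 * log10(4*pi*48737/0.03109646) = 145.9 dB

145.9 dB


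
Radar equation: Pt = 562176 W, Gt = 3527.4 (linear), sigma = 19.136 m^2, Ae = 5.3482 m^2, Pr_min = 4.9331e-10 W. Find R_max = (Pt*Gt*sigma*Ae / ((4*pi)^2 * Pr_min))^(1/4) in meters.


R^4 = 562176*3527.4*19.136*5.3482 / ((4*pi)^2 * 4.9331e-10) = 2.605231e+18
R_max = 2.605231e+18^0.25 = 40176 m

40176 m


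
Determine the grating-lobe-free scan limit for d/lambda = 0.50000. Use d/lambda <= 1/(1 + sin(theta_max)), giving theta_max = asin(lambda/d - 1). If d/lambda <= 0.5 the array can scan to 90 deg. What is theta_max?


lambda/d - 1 = 1/0.50000 - 1 = 1.000000 >= 1
d/lambda <= 0.5, so the array can scan to endfire without grating lobes: theta_max = 90 deg

90 deg


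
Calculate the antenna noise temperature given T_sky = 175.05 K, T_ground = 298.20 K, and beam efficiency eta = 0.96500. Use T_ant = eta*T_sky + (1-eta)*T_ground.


T_ant = 0.96500 * 175.05 + (1 - 0.96500) * 298.20 = 179.4 K

179.4 K


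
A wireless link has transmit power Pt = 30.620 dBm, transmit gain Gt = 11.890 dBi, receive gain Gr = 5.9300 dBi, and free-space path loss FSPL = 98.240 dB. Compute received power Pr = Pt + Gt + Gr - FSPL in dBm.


Pr = 30.620 + 11.890 + 5.9300 - 98.240 = -49.80 dBm

-49.80 dBm


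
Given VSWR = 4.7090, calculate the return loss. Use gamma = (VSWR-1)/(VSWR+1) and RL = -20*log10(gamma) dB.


gamma = (4.7090 - 1) / (4.7090 + 1) = 0.6496760
RL = -20 * log10(0.6496760) = 3.746 dB

3.746 dB


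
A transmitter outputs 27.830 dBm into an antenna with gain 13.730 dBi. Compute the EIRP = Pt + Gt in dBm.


EIRP = Pt + Gt = 27.830 + 13.730 = 41.56 dBm

41.56 dBm


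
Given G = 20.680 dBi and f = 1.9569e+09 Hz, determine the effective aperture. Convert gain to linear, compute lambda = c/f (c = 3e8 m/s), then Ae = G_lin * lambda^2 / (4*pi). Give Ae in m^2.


lambda = c / f = 3.0000e+08 / 1.9569e+09 = 0.1533037 m
G_linear = 10^(20.680/10) = 116.9499
Ae = G_linear * lambda^2 / (4*pi) = 116.9499 * 0.1533037^2 / (4*pi) = 0.2187 m^2

0.2187 m^2


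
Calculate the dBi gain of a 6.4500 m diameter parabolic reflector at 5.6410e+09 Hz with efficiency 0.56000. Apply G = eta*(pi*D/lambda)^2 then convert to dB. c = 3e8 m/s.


lambda = c / f = 3.0000e+08 / 5.6410e+09 = 0.05318206 m
G_linear = 0.56000 * (pi * 6.4500 / 0.05318206)^2 = 81297.44
G_dBi = 10 * log10(81297.44) = 49.10 dBi

49.10 dBi


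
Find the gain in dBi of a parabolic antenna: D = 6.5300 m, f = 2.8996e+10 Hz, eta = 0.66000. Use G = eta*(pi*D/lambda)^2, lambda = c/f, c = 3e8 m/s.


lambda = c / f = 3.0000e+08 / 2.8996e+10 = 0.01034625 m
G_linear = 0.66000 * (pi * 6.5300 / 0.01034625)^2 = 2.594801e+06
G_dBi = 10 * log10(2.594801e+06) = 64.14 dBi

64.14 dBi


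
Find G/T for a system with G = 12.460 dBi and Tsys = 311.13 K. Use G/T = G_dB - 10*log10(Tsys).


G/T = 12.460 - 10*log10(311.13) = 12.460 - 24.92942 = -12.47 dB/K

-12.47 dB/K


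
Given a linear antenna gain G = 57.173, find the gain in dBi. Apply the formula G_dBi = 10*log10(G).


G_dBi = 10 * log10(57.173) = 17.57 dBi

17.57 dBi


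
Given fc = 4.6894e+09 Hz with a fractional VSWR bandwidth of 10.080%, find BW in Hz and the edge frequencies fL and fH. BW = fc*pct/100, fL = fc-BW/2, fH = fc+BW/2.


BW = 4.6894e+09 * 10.080/100 = 4.726915e+08 Hz
fL = 4.6894e+09 - 4.726915e+08/2 = 4.453e+09 Hz
fH = 4.6894e+09 + 4.726915e+08/2 = 4.926e+09 Hz

BW=4.727e+08 Hz, fL=4.453e+09 Hz, fH=4.926e+09 Hz


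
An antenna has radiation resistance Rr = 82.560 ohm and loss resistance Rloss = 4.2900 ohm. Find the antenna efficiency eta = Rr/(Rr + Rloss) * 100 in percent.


eta = 82.560 / (82.560 + 4.2900) * 100 = 95.06%

95.06%


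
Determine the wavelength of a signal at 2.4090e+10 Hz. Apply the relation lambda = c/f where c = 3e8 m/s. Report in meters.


lambda = c / f = 3.0000e+08 / 2.4090e+10 = 0.01245 m

0.01245 m


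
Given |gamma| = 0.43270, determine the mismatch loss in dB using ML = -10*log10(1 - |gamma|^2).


ML = -10 * log10(1 - 0.43270^2) = -10 * log10(0.81277071) = 0.9003 dB

0.9003 dB


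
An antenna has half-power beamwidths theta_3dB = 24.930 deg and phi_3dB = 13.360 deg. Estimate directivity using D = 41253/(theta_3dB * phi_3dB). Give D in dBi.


D_linear = 41253 / (24.930 * 13.360) = 123.8588
D_dBi = 10 * log10(123.8588) = 20.93 dBi

20.93 dBi


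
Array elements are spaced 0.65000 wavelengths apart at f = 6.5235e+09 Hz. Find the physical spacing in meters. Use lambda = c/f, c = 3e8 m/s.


lambda = c / f = 3.0000e+08 / 6.5235e+09 = 0.04598758 m
d = 0.65000 * 0.04598758 = 0.02989 m

0.02989 m


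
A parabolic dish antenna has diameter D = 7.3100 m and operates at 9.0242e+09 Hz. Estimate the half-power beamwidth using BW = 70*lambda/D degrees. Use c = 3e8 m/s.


lambda = c / f = 3.0000e+08 / 9.0242e+09 = 0.03324394 m
BW = 70 * 0.03324394 / 7.3100 = 0.3183 deg

0.3183 deg


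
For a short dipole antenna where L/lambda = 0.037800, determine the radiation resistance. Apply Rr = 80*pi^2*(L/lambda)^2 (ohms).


Rr = 80 * pi^2 * (0.037800)^2 = 80 * 9.869604 * 1.428840e-03 = 1.128 ohm

1.128 ohm


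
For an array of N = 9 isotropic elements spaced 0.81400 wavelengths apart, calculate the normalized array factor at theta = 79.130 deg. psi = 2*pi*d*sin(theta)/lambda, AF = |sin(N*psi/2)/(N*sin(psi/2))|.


psi = 2*pi*0.81400*sin(79.130 deg) = 5.022746 rad
AF = |sin(9*5.022746/2) / (9*sin(5.022746/2))| = 0.1082

0.1082


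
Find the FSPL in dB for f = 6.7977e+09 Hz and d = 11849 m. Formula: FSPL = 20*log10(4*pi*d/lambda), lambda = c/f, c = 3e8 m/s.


lambda = c / f = 3.0000e+08 / 6.7977e+09 = 0.04413257 m
FSPL = 20 * log10(4*pi*11849/0.04413257) = 130.6 dB

130.6 dB


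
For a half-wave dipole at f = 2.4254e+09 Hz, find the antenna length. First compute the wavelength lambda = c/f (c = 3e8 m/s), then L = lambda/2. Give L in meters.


lambda = c / f = 3.0000e+08 / 2.4254e+09 = 0.1236909 m
L = lambda / 2 = 0.1236909 / 2 = 0.06185 m

0.06185 m


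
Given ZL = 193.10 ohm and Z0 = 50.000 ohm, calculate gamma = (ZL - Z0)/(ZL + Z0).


gamma = (193.10 - 50.000) / (193.10 + 50.000) = 0.5886

0.5886


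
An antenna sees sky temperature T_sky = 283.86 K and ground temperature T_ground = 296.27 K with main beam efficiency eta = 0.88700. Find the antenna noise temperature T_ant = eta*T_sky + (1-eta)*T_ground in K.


T_ant = 0.88700 * 283.86 + (1 - 0.88700) * 296.27 = 285.3 K

285.3 K


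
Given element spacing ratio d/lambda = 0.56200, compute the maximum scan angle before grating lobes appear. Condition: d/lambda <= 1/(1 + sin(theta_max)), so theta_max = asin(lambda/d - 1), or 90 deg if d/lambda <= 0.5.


lambda/d - 1 = 1/0.56200 - 1 = 0.7793594
theta_max = asin(0.7793594) = 51.20 deg

51.20 deg


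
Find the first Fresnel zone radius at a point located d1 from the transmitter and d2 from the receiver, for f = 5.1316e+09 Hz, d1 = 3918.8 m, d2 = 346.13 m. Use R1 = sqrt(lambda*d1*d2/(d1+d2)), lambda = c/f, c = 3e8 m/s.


lambda = c / f = 3.0000e+08 / 5.1316e+09 = 0.05846130 m
R1 = sqrt(0.05846130 * 3918.8 * 346.13 / (3918.8 + 346.13)) = 4.312 m

4.312 m


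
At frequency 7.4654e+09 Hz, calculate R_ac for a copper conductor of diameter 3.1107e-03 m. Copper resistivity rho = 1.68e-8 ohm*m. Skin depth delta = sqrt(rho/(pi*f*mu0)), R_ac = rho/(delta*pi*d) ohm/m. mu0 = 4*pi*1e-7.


delta = sqrt(1.68e-8 / (pi * 7.4654e+09 * 4*pi*1e-7)) = 7.550022e-07 m
R_ac = 1.68e-8 / (7.550022e-07 * pi * 3.1107e-03) = 2.277 ohm/m

2.277 ohm/m


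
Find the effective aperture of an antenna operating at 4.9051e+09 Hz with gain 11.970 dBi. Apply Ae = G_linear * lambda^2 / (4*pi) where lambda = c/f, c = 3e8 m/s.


lambda = c / f = 3.0000e+08 / 4.9051e+09 = 0.06116083 m
G_linear = 10^(11.970/10) = 15.73983
Ae = G_linear * lambda^2 / (4*pi) = 15.73983 * 0.06116083^2 / (4*pi) = 4.685e-03 m^2

4.685e-03 m^2


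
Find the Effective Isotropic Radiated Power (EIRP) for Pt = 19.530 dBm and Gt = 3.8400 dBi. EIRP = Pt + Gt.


EIRP = Pt + Gt = 19.530 + 3.8400 = 23.37 dBm

23.37 dBm


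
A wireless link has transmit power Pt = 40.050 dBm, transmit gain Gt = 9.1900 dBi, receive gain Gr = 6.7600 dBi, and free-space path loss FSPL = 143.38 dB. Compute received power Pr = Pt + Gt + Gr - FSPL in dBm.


Pr = 40.050 + 9.1900 + 6.7600 - 143.38 = -87.38 dBm

-87.38 dBm


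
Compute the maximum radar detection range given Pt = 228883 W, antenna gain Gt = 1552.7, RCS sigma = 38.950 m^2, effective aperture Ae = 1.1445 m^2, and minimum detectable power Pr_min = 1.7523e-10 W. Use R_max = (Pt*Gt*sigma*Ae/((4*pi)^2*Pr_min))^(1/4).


R^4 = 228883*1552.7*38.950*1.1445 / ((4*pi)^2 * 1.7523e-10) = 5.725272e+17
R_max = 5.725272e+17^0.25 = 27507 m

27507 m


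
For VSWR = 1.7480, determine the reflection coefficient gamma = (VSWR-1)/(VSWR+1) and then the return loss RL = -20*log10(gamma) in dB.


gamma = (1.7480 - 1) / (1.7480 + 1) = 0.2721980
RL = -20 * log10(0.2721980) = 11.30 dB

11.30 dB


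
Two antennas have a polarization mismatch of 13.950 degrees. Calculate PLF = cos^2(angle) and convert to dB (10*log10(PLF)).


PLF_linear = cos^2(13.950 deg) = 0.9418828
PLF_dB = 10 * log10(0.9418828) = -0.2600 dB

-0.2600 dB


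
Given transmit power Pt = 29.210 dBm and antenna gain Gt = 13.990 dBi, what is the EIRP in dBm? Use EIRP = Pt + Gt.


EIRP = Pt + Gt = 29.210 + 13.990 = 43.20 dBm

43.20 dBm


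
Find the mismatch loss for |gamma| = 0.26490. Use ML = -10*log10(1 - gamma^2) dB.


ML = -10 * log10(1 - 0.26490^2) = -10 * log10(0.92982799) = 0.3160 dB

0.3160 dB


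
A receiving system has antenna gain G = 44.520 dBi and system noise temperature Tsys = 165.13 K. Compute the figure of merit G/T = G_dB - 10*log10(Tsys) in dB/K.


G/T = 44.520 - 10*log10(165.13) = 44.520 - 22.17826 = 22.34 dB/K

22.34 dB/K


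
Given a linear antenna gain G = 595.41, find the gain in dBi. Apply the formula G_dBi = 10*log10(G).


G_dBi = 10 * log10(595.41) = 27.75 dBi

27.75 dBi


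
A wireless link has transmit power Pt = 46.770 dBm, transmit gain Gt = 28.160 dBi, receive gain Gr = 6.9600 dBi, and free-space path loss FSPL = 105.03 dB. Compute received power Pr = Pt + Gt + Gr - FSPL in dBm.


Pr = 46.770 + 28.160 + 6.9600 - 105.03 = -23.14 dBm

-23.14 dBm


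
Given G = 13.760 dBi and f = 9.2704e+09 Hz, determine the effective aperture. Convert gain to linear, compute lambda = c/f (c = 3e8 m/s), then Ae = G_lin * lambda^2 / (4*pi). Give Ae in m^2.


lambda = c / f = 3.0000e+08 / 9.2704e+09 = 0.03236106 m
G_linear = 10^(13.760/10) = 23.76840
Ae = G_linear * lambda^2 / (4*pi) = 23.76840 * 0.03236106^2 / (4*pi) = 1.981e-03 m^2

1.981e-03 m^2


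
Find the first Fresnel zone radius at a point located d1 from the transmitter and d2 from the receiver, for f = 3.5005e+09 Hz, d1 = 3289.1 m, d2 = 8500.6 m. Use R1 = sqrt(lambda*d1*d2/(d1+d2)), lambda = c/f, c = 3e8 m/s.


lambda = c / f = 3.0000e+08 / 3.5005e+09 = 0.08570204 m
R1 = sqrt(0.08570204 * 3289.1 * 8500.6 / (3289.1 + 8500.6)) = 14.26 m

14.26 m


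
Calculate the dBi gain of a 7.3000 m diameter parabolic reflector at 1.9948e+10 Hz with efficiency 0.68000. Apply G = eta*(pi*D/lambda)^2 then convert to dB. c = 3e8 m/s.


lambda = c / f = 3.0000e+08 / 1.9948e+10 = 0.01503910 m
G_linear = 0.68000 * (pi * 7.3000 / 0.01503910)^2 = 1.581287e+06
G_dBi = 10 * log10(1.581287e+06) = 61.99 dBi

61.99 dBi


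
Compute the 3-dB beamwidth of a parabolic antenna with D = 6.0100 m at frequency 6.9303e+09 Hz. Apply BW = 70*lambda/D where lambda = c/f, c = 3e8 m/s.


lambda = c / f = 3.0000e+08 / 6.9303e+09 = 0.04328817 m
BW = 70 * 0.04328817 / 6.0100 = 0.5042 deg

0.5042 deg


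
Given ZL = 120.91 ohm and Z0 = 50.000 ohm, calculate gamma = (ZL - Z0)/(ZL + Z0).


gamma = (120.91 - 50.000) / (120.91 + 50.000) = 0.4149

0.4149


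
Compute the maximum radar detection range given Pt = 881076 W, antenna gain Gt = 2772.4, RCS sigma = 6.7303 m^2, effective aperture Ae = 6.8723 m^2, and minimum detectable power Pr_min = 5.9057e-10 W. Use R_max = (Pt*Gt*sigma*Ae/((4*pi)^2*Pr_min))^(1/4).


R^4 = 881076*2772.4*6.7303*6.8723 / ((4*pi)^2 * 5.9057e-10) = 1.211476e+18
R_max = 1.211476e+18^0.25 = 33176 m

33176 m


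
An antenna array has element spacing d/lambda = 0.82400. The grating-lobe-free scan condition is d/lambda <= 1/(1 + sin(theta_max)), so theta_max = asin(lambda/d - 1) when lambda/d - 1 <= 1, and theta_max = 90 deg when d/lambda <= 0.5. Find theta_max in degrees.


lambda/d - 1 = 1/0.82400 - 1 = 0.2135922
theta_max = asin(0.2135922) = 12.33 deg

12.33 deg


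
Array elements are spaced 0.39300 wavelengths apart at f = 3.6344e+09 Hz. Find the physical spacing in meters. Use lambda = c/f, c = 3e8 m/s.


lambda = c / f = 3.0000e+08 / 3.6344e+09 = 0.08254457 m
d = 0.39300 * 0.08254457 = 0.03244 m

0.03244 m


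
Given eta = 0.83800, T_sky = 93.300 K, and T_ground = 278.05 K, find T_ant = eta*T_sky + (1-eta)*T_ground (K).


T_ant = 0.83800 * 93.300 + (1 - 0.83800) * 278.05 = 123.2 K

123.2 K


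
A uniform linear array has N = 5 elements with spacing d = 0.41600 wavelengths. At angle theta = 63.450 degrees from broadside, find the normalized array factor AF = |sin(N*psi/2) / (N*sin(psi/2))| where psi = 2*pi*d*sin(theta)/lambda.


psi = 2*pi*0.41600*sin(63.450 deg) = 2.338165 rad
AF = |sin(5*2.338165/2) / (5*sin(2.338165/2))| = 0.09212

0.09212


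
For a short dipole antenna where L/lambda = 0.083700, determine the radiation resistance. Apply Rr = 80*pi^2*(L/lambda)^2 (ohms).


Rr = 80 * pi^2 * (0.083700)^2 = 80 * 9.869604 * 7.005690e-03 = 5.531 ohm

5.531 ohm


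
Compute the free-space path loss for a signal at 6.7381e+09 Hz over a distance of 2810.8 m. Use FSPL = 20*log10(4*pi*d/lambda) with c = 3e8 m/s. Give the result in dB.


lambda = c / f = 3.0000e+08 / 6.7381e+09 = 0.04452294 m
FSPL = 20 * log10(4*pi*2810.8/0.04452294) = 118.0 dB

118.0 dB


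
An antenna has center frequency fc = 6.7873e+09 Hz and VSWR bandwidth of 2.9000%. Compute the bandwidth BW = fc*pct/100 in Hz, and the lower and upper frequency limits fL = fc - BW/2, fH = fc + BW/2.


BW = 6.7873e+09 * 2.9000/100 = 1.968317e+08 Hz
fL = 6.7873e+09 - 1.968317e+08/2 = 6.689e+09 Hz
fH = 6.7873e+09 + 1.968317e+08/2 = 6.886e+09 Hz

BW=1.968e+08 Hz, fL=6.689e+09 Hz, fH=6.886e+09 Hz


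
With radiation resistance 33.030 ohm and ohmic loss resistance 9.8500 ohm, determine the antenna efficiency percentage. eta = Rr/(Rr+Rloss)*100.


eta = 33.030 / (33.030 + 9.8500) * 100 = 77.03%

77.03%


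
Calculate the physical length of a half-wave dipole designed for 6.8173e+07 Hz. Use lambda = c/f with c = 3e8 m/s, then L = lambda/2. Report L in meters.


lambda = c / f = 3.0000e+08 / 6.8173e+07 = 4.400569 m
L = lambda / 2 = 4.400569 / 2 = 2.200 m

2.200 m


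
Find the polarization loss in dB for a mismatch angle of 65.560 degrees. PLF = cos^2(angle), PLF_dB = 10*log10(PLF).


PLF_linear = cos^2(65.560 deg) = 0.1711809
PLF_dB = 10 * log10(0.1711809) = -7.665 dB

-7.665 dB


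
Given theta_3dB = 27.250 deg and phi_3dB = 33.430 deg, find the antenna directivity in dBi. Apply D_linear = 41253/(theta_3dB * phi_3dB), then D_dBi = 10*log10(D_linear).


D_linear = 41253 / (27.250 * 33.430) = 45.28482
D_dBi = 10 * log10(45.28482) = 16.56 dBi

16.56 dBi


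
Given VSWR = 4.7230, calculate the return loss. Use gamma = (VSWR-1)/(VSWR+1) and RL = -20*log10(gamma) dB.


gamma = (4.7230 - 1) / (4.7230 + 1) = 0.6505329
RL = -20 * log10(0.6505329) = 3.735 dB

3.735 dB


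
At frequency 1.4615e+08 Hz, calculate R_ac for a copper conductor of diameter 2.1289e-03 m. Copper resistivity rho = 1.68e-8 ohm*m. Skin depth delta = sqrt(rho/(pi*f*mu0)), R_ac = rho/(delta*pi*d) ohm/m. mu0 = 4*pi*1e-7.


delta = sqrt(1.68e-8 / (pi * 1.4615e+08 * 4*pi*1e-7)) = 5.396043e-06 m
R_ac = 1.68e-8 / (5.396043e-06 * pi * 2.1289e-03) = 0.4655 ohm/m

0.4655 ohm/m


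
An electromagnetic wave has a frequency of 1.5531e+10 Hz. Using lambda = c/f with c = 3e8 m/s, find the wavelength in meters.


lambda = c / f = 3.0000e+08 / 1.5531e+10 = 0.01932 m

0.01932 m


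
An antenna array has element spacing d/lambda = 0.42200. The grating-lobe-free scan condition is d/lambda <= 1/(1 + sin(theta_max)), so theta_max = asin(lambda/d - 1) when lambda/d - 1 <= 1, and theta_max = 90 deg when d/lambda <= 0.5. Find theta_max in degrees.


lambda/d - 1 = 1/0.42200 - 1 = 1.369668 >= 1
d/lambda <= 0.5, so the array can scan to endfire without grating lobes: theta_max = 90 deg

90 deg


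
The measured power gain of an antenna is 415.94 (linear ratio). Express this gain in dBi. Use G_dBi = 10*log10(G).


G_dBi = 10 * log10(415.94) = 26.19 dBi

26.19 dBi


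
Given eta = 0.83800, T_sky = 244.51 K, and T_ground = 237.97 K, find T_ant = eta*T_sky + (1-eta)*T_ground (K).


T_ant = 0.83800 * 244.51 + (1 - 0.83800) * 237.97 = 243.5 K

243.5 K


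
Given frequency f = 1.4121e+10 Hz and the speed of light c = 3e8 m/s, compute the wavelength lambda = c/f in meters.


lambda = c / f = 3.0000e+08 / 1.4121e+10 = 0.02124 m

0.02124 m


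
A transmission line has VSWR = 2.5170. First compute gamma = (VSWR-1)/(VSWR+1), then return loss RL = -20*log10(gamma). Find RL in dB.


gamma = (2.5170 - 1) / (2.5170 + 1) = 0.4313335
RL = -20 * log10(0.4313335) = 7.304 dB

7.304 dB


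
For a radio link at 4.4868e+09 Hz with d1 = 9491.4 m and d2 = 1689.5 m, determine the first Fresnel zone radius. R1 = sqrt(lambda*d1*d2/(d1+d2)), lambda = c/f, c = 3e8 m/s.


lambda = c / f = 3.0000e+08 / 4.4868e+09 = 0.06686280 m
R1 = sqrt(0.06686280 * 9491.4 * 1689.5 / (9491.4 + 1689.5)) = 9.793 m

9.793 m


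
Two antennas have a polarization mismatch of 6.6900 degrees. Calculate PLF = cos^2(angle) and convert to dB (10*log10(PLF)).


PLF_linear = cos^2(6.6900 deg) = 0.9864284
PLF_dB = 10 * log10(0.9864284) = -0.05934 dB

-0.05934 dB


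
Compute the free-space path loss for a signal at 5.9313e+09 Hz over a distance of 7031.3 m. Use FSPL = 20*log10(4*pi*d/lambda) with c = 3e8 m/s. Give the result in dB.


lambda = c / f = 3.0000e+08 / 5.9313e+09 = 0.05057913 m
FSPL = 20 * log10(4*pi*7031.3/0.05057913) = 124.8 dB

124.8 dB


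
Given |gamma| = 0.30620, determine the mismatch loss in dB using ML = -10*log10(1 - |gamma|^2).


ML = -10 * log10(1 - 0.30620^2) = -10 * log10(0.90624156) = 0.4276 dB

0.4276 dB


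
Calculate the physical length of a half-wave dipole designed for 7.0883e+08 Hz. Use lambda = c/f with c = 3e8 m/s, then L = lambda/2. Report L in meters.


lambda = c / f = 3.0000e+08 / 7.0883e+08 = 0.4232327 m
L = lambda / 2 = 0.4232327 / 2 = 0.2116 m

0.2116 m


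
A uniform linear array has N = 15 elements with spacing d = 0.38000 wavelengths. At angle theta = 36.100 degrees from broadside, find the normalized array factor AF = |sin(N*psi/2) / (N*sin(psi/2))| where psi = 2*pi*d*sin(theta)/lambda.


psi = 2*pi*0.38000*sin(36.100 deg) = 1.406771 rad
AF = |sin(15*1.406771/2) / (15*sin(1.406771/2))| = 0.09304

0.09304


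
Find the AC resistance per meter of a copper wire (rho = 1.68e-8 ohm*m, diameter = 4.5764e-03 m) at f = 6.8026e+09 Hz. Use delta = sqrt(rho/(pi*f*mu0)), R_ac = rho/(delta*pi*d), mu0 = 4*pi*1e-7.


delta = sqrt(1.68e-8 / (pi * 6.8026e+09 * 4*pi*1e-7)) = 7.909286e-07 m
R_ac = 1.68e-8 / (7.909286e-07 * pi * 4.5764e-03) = 1.477 ohm/m

1.477 ohm/m


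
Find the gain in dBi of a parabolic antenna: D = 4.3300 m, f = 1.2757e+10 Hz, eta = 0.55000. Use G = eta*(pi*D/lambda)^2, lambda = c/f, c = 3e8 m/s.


lambda = c / f = 3.0000e+08 / 1.2757e+10 = 0.02351650 m
G_linear = 0.55000 * (pi * 4.3300 / 0.02351650)^2 = 184031.8
G_dBi = 10 * log10(184031.8) = 52.65 dBi

52.65 dBi


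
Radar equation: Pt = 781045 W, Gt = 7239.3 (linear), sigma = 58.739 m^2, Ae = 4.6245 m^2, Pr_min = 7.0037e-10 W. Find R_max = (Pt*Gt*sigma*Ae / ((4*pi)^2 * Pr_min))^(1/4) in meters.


R^4 = 781045*7239.3*58.739*4.6245 / ((4*pi)^2 * 7.0037e-10) = 1.388726e+19
R_max = 1.388726e+19^0.25 = 61046 m

61046 m


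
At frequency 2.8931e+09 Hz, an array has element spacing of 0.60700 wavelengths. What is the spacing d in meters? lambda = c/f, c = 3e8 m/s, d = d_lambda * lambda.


lambda = c / f = 3.0000e+08 / 2.8931e+09 = 0.1036950 m
d = 0.60700 * 0.1036950 = 0.06294 m

0.06294 m


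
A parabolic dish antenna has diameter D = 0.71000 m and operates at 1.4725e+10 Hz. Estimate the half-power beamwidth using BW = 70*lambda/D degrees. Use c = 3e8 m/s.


lambda = c / f = 3.0000e+08 / 1.4725e+10 = 0.02037351 m
BW = 70 * 0.02037351 / 0.71000 = 2.009 deg

2.009 deg


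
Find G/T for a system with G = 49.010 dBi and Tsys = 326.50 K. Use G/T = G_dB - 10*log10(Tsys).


G/T = 49.010 - 10*log10(326.50) = 49.010 - 25.13883 = 23.87 dB/K

23.87 dB/K


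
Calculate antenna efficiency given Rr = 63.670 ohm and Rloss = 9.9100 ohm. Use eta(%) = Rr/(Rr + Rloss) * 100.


eta = 63.670 / (63.670 + 9.9100) * 100 = 86.53%

86.53%


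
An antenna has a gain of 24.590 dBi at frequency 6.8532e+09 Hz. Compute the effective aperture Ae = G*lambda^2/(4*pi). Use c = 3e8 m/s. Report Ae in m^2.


lambda = c / f = 3.0000e+08 / 6.8532e+09 = 0.04377517 m
G_linear = 10^(24.590/10) = 287.7398
Ae = G_linear * lambda^2 / (4*pi) = 287.7398 * 0.04377517^2 / (4*pi) = 0.04388 m^2

0.04388 m^2


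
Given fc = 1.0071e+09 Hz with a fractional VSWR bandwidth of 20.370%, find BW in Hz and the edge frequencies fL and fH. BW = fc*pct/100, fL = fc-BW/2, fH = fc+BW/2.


BW = 1.0071e+09 * 20.370/100 = 2.051463e+08 Hz
fL = 1.0071e+09 - 2.051463e+08/2 = 9.045e+08 Hz
fH = 1.0071e+09 + 2.051463e+08/2 = 1.110e+09 Hz

BW=2.051e+08 Hz, fL=9.045e+08 Hz, fH=1.110e+09 Hz


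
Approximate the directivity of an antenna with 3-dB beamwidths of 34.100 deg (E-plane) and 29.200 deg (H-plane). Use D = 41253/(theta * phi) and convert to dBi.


D_linear = 41253 / (34.100 * 29.200) = 41.43032
D_dBi = 10 * log10(41.43032) = 16.17 dBi

16.17 dBi
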